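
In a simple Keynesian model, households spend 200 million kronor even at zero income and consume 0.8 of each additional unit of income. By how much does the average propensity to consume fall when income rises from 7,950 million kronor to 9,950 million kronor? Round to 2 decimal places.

At Y = 7950: C = 200 + 0.8(7950) = 6560, APC = 6560/7950 = 0.825
At Y = 9950: C = 8160, APC = 8160/9950 = 0.820
Fall in APC = 0.825 − 0.820 = 0.005 ≈ 0.01

ΔAPC = 0.01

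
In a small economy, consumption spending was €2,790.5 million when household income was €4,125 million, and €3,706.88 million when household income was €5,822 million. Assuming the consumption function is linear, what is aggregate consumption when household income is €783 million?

MPC = (3706.88 − 2790.5)/(5822 − 4125) = 916.38/1697 = 0.54
a = 2790.5 − 0.54(4125) = 2790.5 − 2227.5 = 563
C = 563 + 0.54(783) = 563 + 422.82 = 985.82

C = 985.82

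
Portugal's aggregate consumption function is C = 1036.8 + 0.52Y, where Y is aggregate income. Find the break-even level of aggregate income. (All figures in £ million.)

At break-even, C = Y: 1036.8 + 0.52Y = Y
0.48Y = 1036.8, so Y = 1036.8/0.48 = 2160

Y = 2160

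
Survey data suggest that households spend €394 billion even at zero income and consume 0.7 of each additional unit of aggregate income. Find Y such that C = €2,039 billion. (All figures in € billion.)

394 + 0.7Y = 2039
0.7Y = 1645, so Y = 1645/0.7 = 2350

Y = 2350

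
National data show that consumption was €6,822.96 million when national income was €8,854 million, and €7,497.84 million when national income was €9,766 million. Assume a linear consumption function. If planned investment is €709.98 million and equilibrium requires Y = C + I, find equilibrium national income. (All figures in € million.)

Y = 3773

MPC = (7497.84 − 6822.96)/(9766 − 8854) = 674.88/912 = 0.74
a = 6822.96 − 0.74(8854) = 271
Equilibrium: Y = 271 + 0.74Y + 709.98
0.26Y = 980.98, so Y = 980.98/0.26 = 3773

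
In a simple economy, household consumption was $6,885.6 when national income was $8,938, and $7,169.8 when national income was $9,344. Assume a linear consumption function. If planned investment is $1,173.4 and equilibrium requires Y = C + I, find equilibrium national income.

Y = 6008

MPC = (7169.8 − 6885.6)/(9344 − 8938) = 284.2/406 = 0.7
a = 6885.6 − 0.7(8938) = 629
Equilibrium: Y = 629 + 0.7Y + 1173.4
0.3Y = 1802.4, so Y = 1802.4/0.3 = 6008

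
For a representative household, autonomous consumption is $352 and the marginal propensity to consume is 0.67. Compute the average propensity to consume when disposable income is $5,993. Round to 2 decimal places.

C = 352 + 0.67(5993) = 4367.31
APC = C/Y = 4367.31/5993 = 0.73

APC = 0.73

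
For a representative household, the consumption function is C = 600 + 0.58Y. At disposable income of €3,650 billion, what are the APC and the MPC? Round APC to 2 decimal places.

MPC = 0.58 (the slope of the consumption function)
C = 600 + 0.58(3650) = 2717, so APC = 2717/3650 = 0.74

APC = 0.74; MPC = 0.58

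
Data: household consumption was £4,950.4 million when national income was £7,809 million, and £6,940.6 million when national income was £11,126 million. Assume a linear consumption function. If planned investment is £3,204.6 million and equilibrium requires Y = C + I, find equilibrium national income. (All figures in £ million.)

Y = 8674

MPC = (6940.6 − 4950.4)/(11126 − 7809) = 1990.2/3317 = 0.6
a = 4950.4 − 0.6(7809) = 265
Equilibrium: Y = 265 + 0.6Y + 3204.6
0.4Y = 3469.6, so Y = 3469.6/0.4 = 8674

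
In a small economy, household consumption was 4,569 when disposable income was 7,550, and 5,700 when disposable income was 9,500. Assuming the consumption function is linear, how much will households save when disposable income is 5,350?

MPC = (5700 − 4569)/(9500 − 7550) = 1131/1950 = 0.58
a = 4569 − 0.58(7550) = 4569 − 4379 = 190
C = 190 + 0.58(5350) = 3293
S = 5350 − 3293 = 2057

S = 2057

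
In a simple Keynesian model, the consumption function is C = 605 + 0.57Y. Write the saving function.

S = -605 + 0.43Y

S = Y − C = Y − (605 + 0.57Y) = -605 + (1 − 0.57)Y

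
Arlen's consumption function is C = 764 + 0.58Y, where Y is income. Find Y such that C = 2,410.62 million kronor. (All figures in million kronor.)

Y = 2839

764 + 0.58Y = 2410.62
0.58Y = 1646.62, so Y = 1646.62/0.58 = 2839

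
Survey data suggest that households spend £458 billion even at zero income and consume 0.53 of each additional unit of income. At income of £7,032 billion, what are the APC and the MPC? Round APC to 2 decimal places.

APC = 0.60; MPC = 0.53

MPC = 0.53 (the slope of the consumption function)
C = 458 + 0.53(7032) = 4184.96, so APC = 4184.96/7032 = 0.60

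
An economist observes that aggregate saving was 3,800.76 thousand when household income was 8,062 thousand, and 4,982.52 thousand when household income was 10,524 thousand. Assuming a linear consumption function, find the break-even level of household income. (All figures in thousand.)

MPS = ΔS/ΔY = (4982.52 − 3800.76)/(10524 − 8062) = 1181.76/2462 = 0.48
MPC = 1 − MPS = 0.52
From S(8062) = 3800.76: −a + 0.48(8062) = 3800.76, so a = 3869.76 − 3800.76 = 69
Break-even (S = 0): Y = a/MPS = 69/0.48 = 143.75

Y = 143.75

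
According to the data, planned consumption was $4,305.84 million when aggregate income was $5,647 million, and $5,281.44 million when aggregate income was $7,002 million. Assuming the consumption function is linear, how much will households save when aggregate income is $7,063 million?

S = 1737.64

MPC = (5281.44 − 4305.84)/(7002 − 5647) = 975.6/1355 = 0.72
a = 4305.84 − 0.72(5647) = 4305.84 − 4065.84 = 240
C = 240 + 0.72(7063) = 5325.36
S = 7063 − 5325.36 = 1737.64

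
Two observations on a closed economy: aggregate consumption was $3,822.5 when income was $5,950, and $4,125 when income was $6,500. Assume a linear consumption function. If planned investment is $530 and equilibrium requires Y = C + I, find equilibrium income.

MPC = (4125 − 3822.5)/(6500 − 5950) = 302.5/550 = 0.55
a = 3822.5 − 0.55(5950) = 550
Equilibrium: Y = 550 + 0.55Y + 530
0.45Y = 1080, so Y = 1080/0.45 = 2400

Y = 2400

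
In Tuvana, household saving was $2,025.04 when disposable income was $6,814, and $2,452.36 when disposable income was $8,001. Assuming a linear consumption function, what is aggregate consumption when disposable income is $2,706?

MPS = ΔS/ΔY = (2452.36 − 2025.04)/(8001 − 6814) = 427.32/1187 = 0.36
MPC = 1 − MPS = 0.64
Autonomous saving = 2025.04 − 0.36(6814) = -428, so a = 428
C = 428 + 0.64(2706) = 428 + 1731.84 = 2159.84

C = 2159.84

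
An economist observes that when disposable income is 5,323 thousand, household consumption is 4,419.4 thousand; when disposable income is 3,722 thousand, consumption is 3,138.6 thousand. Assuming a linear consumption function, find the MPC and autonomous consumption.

MPC = ΔC/ΔY = (4419.4 − 3138.6)/(5323 − 3722) = 1280.8/1601 = 0.8
a = C − MPC·Y = 3138.6 − 0.8(3722) = 3138.6 − 2977.6 = 161

MPC = 0.8; a = 161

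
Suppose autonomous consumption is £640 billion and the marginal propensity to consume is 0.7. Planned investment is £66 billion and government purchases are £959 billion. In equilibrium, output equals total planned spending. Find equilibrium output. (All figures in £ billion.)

Y = 5550

Y = C + I + G = 640 + 0.7Y + 66 + 959
Y − 0.7Y = 1665
0.3Y = 1665, so Y = 1665/0.3 = 5550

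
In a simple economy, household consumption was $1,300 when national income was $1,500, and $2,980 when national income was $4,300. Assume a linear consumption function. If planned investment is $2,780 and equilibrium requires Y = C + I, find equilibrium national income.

MPC = (2980 − 1300)/(4300 − 1500) = 1680/2800 = 0.6
a = 1300 − 0.6(1500) = 400
Equilibrium: Y = 400 + 0.6Y + 2780
0.4Y = 3180, so Y = 3180/0.4 = 7950

Y = 7950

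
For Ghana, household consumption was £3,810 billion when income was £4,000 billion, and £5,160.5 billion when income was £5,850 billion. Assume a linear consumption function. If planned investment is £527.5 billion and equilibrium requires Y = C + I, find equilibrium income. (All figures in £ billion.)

Y = 5250

MPC = (5160.5 − 3810)/(5850 − 4000) = 1350.5/1850 = 0.73
a = 3810 − 0.73(4000) = 890
Equilibrium: Y = 890 + 0.73Y + 527.5
0.27Y = 1417.5, so Y = 1417.5/0.27 = 5250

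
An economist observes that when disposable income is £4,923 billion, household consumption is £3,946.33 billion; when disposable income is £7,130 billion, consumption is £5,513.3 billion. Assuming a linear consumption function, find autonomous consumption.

a = 451

MPC = ΔC/ΔY = (5513.3 − 3946.33)/(7130 − 4923) = 1566.97/2207 = 0.71
a = C − MPC·Y = 3946.33 − 0.71(4923) = 3946.33 − 3495.33 = 451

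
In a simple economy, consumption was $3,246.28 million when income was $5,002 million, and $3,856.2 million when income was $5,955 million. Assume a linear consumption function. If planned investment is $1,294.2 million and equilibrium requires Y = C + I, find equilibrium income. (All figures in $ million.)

Y = 3720

MPC = (3856.2 − 3246.28)/(5955 − 5002) = 609.92/953 = 0.64
a = 3246.28 − 0.64(5002) = 45
Equilibrium: Y = 45 + 0.64Y + 1294.2
0.36Y = 1339.2, so Y = 1339.2/0.36 = 3720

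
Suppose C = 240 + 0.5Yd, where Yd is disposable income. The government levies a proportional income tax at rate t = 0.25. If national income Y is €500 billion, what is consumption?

Yd = (1 − 0.25)(500) = 0.75(500) = 375
C = 240 + 0.5(375) = 240 + 187.5 = 427.5

C = 427.5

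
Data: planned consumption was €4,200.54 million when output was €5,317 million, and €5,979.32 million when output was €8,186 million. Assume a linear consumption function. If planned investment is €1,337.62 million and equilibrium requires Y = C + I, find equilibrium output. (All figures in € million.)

Y = 5899

MPC = (5979.32 − 4200.54)/(8186 − 5317) = 1778.78/2869 = 0.62
a = 4200.54 − 0.62(5317) = 904
Equilibrium: Y = 904 + 0.62Y + 1337.62
0.38Y = 2241.62, so Y = 2241.62/0.38 = 5899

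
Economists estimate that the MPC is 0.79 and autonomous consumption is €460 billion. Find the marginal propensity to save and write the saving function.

MPS = 1 − MPC = 1 − 0.79 = 0.21
S = Y − C = -460 + 0.21Y

MPS = 0.21; S = -460 + 0.21Y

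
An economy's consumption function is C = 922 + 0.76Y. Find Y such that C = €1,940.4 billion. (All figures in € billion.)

Y = 1340

922 + 0.76Y = 1940.4
0.76Y = 1018.4, so Y = 1018.4/0.76 = 1340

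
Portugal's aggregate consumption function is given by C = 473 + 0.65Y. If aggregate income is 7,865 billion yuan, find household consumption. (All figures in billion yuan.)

C = 5585.25

C = 473 + 0.65(7865) = 473 + 5112.25 = 5585.25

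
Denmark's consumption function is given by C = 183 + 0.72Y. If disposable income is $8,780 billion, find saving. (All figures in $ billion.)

C = 183 + 0.72(8780) = 183 + 6321.6 = 6504.6
S = Y − C = 8780 − 6504.6 = 2275.4

S = 2275.4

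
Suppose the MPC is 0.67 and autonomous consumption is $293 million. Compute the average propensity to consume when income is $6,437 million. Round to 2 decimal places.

C = 293 + 0.67(6437) = 4605.79
APC = C/Y = 4605.79/6437 = 0.72

APC = 0.72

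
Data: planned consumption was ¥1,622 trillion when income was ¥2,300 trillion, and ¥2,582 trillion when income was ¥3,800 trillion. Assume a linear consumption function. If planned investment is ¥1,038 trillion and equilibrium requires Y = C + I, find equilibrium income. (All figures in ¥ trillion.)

MPC = (2582 − 1622)/(3800 − 2300) = 960/1500 = 0.64
a = 1622 − 0.64(2300) = 150
Equilibrium: Y = 150 + 0.64Y + 1038
0.36Y = 1188, so Y = 1188/0.36 = 3300

Y = 3300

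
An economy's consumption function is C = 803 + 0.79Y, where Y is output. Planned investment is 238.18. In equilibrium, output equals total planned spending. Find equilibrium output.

Y = 4958

Y = C + I = 803 + 0.79Y + 238.18
Y − 0.79Y = 1041.18
0.21Y = 1041.18, so Y = 1041.18/0.21 = 4958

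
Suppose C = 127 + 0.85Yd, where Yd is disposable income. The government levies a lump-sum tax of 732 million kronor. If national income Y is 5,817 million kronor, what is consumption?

Yd = Y − T = 5817 − 732 = 5085
C = 127 + 0.85(5085) = 127 + 4322.25 = 4449.25

C = 4449.25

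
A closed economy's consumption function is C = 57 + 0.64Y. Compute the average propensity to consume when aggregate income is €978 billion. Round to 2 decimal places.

C = 57 + 0.64(978) = 682.92
APC = C/Y = 682.92/978 = 0.70

APC = 0.70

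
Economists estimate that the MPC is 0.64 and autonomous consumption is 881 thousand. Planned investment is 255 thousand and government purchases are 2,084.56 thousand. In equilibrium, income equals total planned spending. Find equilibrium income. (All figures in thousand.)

Y = 8946

Y = C + I + G = 881 + 0.64Y + 255 + 2084.56
Y − 0.64Y = 3220.56
0.36Y = 3220.56, so Y = 3220.56/0.36 = 8946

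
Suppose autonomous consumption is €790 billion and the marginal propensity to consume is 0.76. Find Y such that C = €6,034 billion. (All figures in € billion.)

Y = 6900

790 + 0.76Y = 6034
0.76Y = 5244, so Y = 5244/0.76 = 6900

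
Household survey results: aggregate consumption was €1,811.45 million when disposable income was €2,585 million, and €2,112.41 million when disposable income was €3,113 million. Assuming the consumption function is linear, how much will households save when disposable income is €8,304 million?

MPC = (2112.41 − 1811.45)/(3113 − 2585) = 300.96/528 = 0.57
a = 1811.45 − 0.57(2585) = 1811.45 − 1473.45 = 338
C = 338 + 0.57(8304) = 5071.28
S = 8304 − 5071.28 = 3232.72

S = 3232.72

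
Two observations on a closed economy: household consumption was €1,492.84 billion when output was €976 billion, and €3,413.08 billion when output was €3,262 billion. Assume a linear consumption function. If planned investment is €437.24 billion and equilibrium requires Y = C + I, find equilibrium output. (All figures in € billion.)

MPC = (3413.08 − 1492.84)/(3262 − 976) = 1920.24/2286 = 0.84
a = 1492.84 − 0.84(976) = 673
Equilibrium: Y = 673 + 0.84Y + 437.24
0.16Y = 1110.24, so Y = 1110.24/0.16 = 6939

Y = 6939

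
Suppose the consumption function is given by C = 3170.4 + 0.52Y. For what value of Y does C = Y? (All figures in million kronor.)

At break-even, C = Y: 3170.4 + 0.52Y = Y
0.48Y = 3170.4, so Y = 3170.4/0.48 = 6605

Y = 6605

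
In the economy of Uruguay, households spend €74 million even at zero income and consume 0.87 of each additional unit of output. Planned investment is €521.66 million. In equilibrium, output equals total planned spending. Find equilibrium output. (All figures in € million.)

Y = 4582

Y = C + I = 74 + 0.87Y + 521.66
Y − 0.87Y = 595.66
0.13Y = 595.66, so Y = 595.66/0.13 = 4582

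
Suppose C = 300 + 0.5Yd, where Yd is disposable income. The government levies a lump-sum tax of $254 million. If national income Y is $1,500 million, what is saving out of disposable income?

S = 323

Yd = Y − T = 1500 − 254 = 1246
C = 300 + 0.5(1246) = 300 + 623 = 923
S = Yd − C = 1246 − 923 = 323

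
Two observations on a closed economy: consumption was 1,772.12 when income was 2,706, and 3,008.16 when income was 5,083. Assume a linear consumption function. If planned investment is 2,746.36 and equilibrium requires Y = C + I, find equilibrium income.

Y = 6482

MPC = (3008.16 − 1772.12)/(5083 − 2706) = 1236.04/2377 = 0.52
a = 1772.12 − 0.52(2706) = 365
Equilibrium: Y = 365 + 0.52Y + 2746.36
0.48Y = 3111.36, so Y = 3111.36/0.48 = 6482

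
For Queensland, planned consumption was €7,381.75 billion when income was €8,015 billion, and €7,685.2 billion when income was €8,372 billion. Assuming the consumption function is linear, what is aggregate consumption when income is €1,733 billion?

C = 2042.05

MPC = (7685.2 − 7381.75)/(8372 − 8015) = 303.45/357 = 0.85
a = 7381.75 − 0.85(8015) = 7381.75 − 6812.75 = 569
C = 569 + 0.85(1733) = 569 + 1473.05 = 2042.05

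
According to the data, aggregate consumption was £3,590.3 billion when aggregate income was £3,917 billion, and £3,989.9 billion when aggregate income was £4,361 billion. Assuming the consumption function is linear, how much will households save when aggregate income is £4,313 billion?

S = 366.3

MPC = (3989.9 − 3590.3)/(4361 − 3917) = 399.6/444 = 0.9
a = 3590.3 − 0.9(3917) = 3590.3 − 3525.3 = 65
C = 65 + 0.9(4313) = 3946.7
S = 4313 − 3946.7 = 366.3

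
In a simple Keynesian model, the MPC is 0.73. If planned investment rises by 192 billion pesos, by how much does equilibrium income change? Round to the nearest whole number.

ΔY ≈ 711

The multiplier is 1/(1 − MPC) = 1/0.27.
ΔY = 192/0.27 = 711.11 ≈ 711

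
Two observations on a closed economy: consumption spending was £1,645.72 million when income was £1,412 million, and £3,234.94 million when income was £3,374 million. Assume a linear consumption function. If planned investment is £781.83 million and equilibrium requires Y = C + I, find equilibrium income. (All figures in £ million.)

Y = 6757

MPC = (3234.94 − 1645.72)/(3374 − 1412) = 1589.22/1962 = 0.81
a = 1645.72 − 0.81(1412) = 502
Equilibrium: Y = 502 + 0.81Y + 781.83
0.19Y = 1283.83, so Y = 1283.83/0.19 = 6757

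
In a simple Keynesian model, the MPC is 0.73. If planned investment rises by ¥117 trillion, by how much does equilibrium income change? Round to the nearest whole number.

ΔY ≈ 433

The multiplier is 1/(1 − MPC) = 1/0.27.
ΔY = 117/0.27 = 433.33 ≈ 433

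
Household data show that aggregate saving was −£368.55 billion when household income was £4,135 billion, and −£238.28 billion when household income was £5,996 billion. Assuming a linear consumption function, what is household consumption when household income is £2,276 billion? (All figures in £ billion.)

MPS = ΔS/ΔY = (-238.28 − (-368.55))/(5996 − 4135) = 130.27/1861 = 0.07
MPC = 1 − MPS = 0.93
Autonomous saving = -368.55 − 0.07(4135) = -658, so a = 658
C = 658 + 0.93(2276) = 658 + 2116.68 = 2774.68

C = 2774.68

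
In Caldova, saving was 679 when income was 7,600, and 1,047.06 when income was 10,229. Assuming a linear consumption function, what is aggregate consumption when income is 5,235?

MPS = ΔS/ΔY = (1047.06 − 679)/(10229 − 7600) = 368.06/2629 = 0.14
MPC = 1 − MPS = 0.86
Autonomous saving = 679 − 0.14(7600) = -385, so a = 385
C = 385 + 0.86(5235) = 385 + 4502.1 = 4887.1

C = 4887.1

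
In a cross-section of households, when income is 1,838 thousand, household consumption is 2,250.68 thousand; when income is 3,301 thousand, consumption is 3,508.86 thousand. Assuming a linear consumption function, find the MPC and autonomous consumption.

MPC = 0.86; a = 670

MPC = ΔC/ΔY = (3508.86 − 2250.68)/(3301 − 1838) = 1258.18/1463 = 0.86
a = C − MPC·Y = 2250.68 − 0.86(1838) = 2250.68 − 1580.68 = 670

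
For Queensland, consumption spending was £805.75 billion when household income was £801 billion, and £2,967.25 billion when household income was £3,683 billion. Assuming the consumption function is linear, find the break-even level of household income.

Y = 820

MPC = (2967.25 − 805.75)/(3683 − 801) = 2161.5/2882 = 0.75
a = 805.75 − 0.75(801) = 805.75 − 600.75 = 205
Break-even: Y = a/(1−MPC) = 205/0.25 = 820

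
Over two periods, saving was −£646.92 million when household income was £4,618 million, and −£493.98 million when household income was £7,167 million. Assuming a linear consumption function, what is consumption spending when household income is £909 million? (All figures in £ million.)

MPS = ΔS/ΔY = (-493.98 − (-646.92))/(7167 − 4618) = 152.94/2549 = 0.06
MPC = 1 − MPS = 0.94
Autonomous saving = -646.92 − 0.06(4618) = -924, so a = 924
C = 924 + 0.94(909) = 924 + 854.46 = 1778.46

C = 1778.46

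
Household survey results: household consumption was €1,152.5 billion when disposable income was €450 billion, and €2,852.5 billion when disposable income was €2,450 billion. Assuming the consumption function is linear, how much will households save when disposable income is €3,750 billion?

S = -207.5

MPC = (2852.5 − 1152.5)/(2450 − 450) = 1700/2000 = 0.85
a = 1152.5 − 0.85(450) = 1152.5 − 382.5 = 770
C = 770 + 0.85(3750) = 3957.5
S = 3750 − 3957.5 = -207.5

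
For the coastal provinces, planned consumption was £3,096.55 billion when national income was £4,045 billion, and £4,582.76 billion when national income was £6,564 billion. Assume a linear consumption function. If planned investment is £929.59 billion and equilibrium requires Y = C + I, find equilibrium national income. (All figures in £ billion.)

Y = 3999

MPC = (4582.76 − 3096.55)/(6564 − 4045) = 1486.21/2519 = 0.59
a = 3096.55 − 0.59(4045) = 710
Equilibrium: Y = 710 + 0.59Y + 929.59
0.41Y = 1639.59, so Y = 1639.59/0.41 = 3999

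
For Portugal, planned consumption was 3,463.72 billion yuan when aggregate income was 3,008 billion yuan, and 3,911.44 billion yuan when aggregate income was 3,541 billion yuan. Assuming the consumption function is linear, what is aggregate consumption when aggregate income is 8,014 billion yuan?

C = 7668.76

MPC = (3911.44 − 3463.72)/(3541 − 3008) = 447.72/533 = 0.84
a = 3463.72 − 0.84(3008) = 3463.72 − 2526.72 = 937
C = 937 + 0.84(8014) = 937 + 6731.76 = 7668.76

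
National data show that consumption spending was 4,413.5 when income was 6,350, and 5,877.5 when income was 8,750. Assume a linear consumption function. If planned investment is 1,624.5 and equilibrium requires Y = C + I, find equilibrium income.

MPC = (5877.5 − 4413.5)/(8750 − 6350) = 1464/2400 = 0.61
a = 4413.5 − 0.61(6350) = 540
Equilibrium: Y = 540 + 0.61Y + 1624.5
0.39Y = 2164.5, so Y = 2164.5/0.39 = 5550

Y = 5550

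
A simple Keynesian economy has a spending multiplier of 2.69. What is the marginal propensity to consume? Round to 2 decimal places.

MPC = 0.63

k = 1/(1 − MPC), so 1 − MPC = 1/k = 1/2.69 = 0.3717
MPC = 1 − 0.3717 = 0.63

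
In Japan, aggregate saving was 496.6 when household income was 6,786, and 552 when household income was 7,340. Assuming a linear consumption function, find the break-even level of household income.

Y = 1820

MPS = ΔS/ΔY = (552 − 496.6)/(7340 − 6786) = 55.4/554 = 0.1
MPC = 1 − MPS = 0.9
From S(6786) = 496.6: −a + 0.1(6786) = 496.6, so a = 678.6 − 496.6 = 182
Break-even (S = 0): Y = a/MPS = 182/0.1 = 1820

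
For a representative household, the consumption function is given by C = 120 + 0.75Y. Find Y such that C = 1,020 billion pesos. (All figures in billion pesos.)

120 + 0.75Y = 1020
0.75Y = 900, so Y = 900/0.75 = 1200

Y = 1200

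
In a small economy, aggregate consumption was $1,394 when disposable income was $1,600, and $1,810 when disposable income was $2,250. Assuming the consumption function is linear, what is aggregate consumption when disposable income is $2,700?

MPC = (1810 − 1394)/(2250 − 1600) = 416/650 = 0.64
a = 1394 − 0.64(1600) = 1394 − 1024 = 370
C = 370 + 0.64(2700) = 370 + 1728 = 2098

C = 2098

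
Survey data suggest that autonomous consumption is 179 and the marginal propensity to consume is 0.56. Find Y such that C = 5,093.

Y = 8775

179 + 0.56Y = 5093
0.56Y = 4914, so Y = 4914/0.56 = 8775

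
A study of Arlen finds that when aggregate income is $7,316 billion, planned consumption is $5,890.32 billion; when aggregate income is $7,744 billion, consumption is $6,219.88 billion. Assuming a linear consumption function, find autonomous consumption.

a = 257

MPC = ΔC/ΔY = (6219.88 − 5890.32)/(7744 − 7316) = 329.56/428 = 0.77
a = C − MPC·Y = 5890.32 − 0.77(7316) = 5890.32 − 5633.32 = 257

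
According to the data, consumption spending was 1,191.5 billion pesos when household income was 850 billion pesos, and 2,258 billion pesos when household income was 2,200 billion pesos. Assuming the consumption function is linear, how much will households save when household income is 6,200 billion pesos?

MPC = (2258 − 1191.5)/(2200 − 850) = 1066.5/1350 = 0.79
a = 1191.5 − 0.79(850) = 1191.5 − 671.5 = 520
C = 520 + 0.79(6200) = 5418
S = 6200 − 5418 = 782

S = 782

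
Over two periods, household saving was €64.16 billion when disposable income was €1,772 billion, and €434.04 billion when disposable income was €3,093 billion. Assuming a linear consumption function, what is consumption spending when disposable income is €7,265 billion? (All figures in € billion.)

MPS = ΔS/ΔY = (434.04 − 64.16)/(3093 − 1772) = 369.88/1321 = 0.28
MPC = 1 − MPS = 0.72
Autonomous saving = 64.16 − 0.28(1772) = -432, so a = 432
C = 432 + 0.72(7265) = 432 + 5230.8 = 5662.8

C = 5662.8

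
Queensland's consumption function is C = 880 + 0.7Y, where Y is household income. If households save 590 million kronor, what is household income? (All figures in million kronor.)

S = Y − C = -880 + 0.3Y
-880 + 0.3Y = 590, so 0.3Y = 1470 and Y = 4900

Y = 4900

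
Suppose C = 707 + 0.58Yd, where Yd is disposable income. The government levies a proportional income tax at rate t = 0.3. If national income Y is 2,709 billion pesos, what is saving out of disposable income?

S = 89.446

Yd = (1 − 0.3)(2709) = 0.7(2709) = 1896.3
C = 707 + 0.58(1896.3) = 707 + 1099.854 = 1806.854
S = Yd − C = 1896.3 − 1806.854 = 89.446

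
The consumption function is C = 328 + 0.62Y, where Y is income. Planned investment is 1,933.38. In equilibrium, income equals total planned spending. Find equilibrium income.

Y = C + I = 328 + 0.62Y + 1933.38
Y − 0.62Y = 2261.38
0.38Y = 2261.38, so Y = 2261.38/0.38 = 5951

Y = 5951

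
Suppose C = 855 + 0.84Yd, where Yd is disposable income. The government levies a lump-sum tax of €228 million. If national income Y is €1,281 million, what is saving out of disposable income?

S = -686.52

Yd = Y − T = 1281 − 228 = 1053
C = 855 + 0.84(1053) = 855 + 884.52 = 1739.52
S = Yd − C = 1053 − 1739.52 = -686.52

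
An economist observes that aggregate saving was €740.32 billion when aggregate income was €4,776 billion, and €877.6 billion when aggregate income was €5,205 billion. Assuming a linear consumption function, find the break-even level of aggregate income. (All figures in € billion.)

Y = 2462.5

MPS = ΔS/ΔY = (877.6 − 740.32)/(5205 − 4776) = 137.28/429 = 0.32
MPC = 1 − MPS = 0.68
From S(4776) = 740.32: −a + 0.32(4776) = 740.32, so a = 1528.32 − 740.32 = 788
Break-even (S = 0): Y = a/MPS = 788/0.32 = 2462.5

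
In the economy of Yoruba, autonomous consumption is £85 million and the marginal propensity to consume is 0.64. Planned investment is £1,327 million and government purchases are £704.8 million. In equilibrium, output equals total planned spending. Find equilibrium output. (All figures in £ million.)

Y = 5880

Y = C + I + G = 85 + 0.64Y + 1327 + 704.8
Y − 0.64Y = 2116.8
0.36Y = 2116.8, so Y = 2116.8/0.36 = 5880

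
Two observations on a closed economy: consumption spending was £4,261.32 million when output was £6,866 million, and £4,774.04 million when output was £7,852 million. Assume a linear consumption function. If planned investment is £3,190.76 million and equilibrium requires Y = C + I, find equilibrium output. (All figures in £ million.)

Y = 8087

MPC = (4774.04 − 4261.32)/(7852 − 6866) = 512.72/986 = 0.52
a = 4261.32 − 0.52(6866) = 691
Equilibrium: Y = 691 + 0.52Y + 3190.76
0.48Y = 3881.76, so Y = 3881.76/0.48 = 8087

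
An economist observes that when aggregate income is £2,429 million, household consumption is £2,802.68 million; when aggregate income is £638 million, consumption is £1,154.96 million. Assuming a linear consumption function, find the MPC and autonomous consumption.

MPC = ΔC/ΔY = (2802.68 − 1154.96)/(2429 − 638) = 1647.72/1791 = 0.92
a = C − MPC·Y = 1154.96 − 0.92(638) = 1154.96 − 586.96 = 568

MPC = 0.92; a = 568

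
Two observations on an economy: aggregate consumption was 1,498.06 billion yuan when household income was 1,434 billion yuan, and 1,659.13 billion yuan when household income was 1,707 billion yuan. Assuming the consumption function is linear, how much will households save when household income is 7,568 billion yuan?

MPC = (1659.13 − 1498.06)/(1707 − 1434) = 161.07/273 = 0.59
a = 1498.06 − 0.59(1434) = 1498.06 − 846.06 = 652
C = 652 + 0.59(7568) = 5117.12
S = 7568 − 5117.12 = 2450.88

S = 2450.88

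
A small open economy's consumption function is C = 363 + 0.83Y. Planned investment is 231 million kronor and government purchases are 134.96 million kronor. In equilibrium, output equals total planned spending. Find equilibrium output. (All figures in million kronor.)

Y = C + I + G = 363 + 0.83Y + 231 + 134.96
Y − 0.83Y = 728.96
0.17Y = 728.96, so Y = 728.96/0.17 = 4288

Y = 4288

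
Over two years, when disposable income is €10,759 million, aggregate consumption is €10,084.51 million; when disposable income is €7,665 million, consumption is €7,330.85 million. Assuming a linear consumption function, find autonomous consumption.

MPC = ΔC/ΔY = (10084.51 − 7330.85)/(10759 − 7665) = 2753.66/3094 = 0.89
a = C − MPC·Y = 7330.85 − 0.89(7665) = 7330.85 − 6821.85 = 509

a = 509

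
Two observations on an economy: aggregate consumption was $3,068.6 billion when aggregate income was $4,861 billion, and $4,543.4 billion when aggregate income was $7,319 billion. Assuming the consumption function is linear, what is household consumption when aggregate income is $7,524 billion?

MPC = (4543.4 − 3068.6)/(7319 − 4861) = 1474.8/2458 = 0.6
a = 3068.6 − 0.6(4861) = 3068.6 − 2916.6 = 152
C = 152 + 0.6(7524) = 152 + 4514.4 = 4666.4

C = 4666.4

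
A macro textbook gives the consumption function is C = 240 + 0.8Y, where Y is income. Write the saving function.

S = Y − C = Y − (240 + 0.8Y) = -240 + (1 − 0.8)Y

S = -240 + 0.2Y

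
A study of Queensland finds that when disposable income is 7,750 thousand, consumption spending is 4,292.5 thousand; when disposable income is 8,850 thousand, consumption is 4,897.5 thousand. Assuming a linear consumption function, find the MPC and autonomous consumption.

MPC = ΔC/ΔY = (4897.5 − 4292.5)/(8850 − 7750) = 605/1100 = 0.55
a = C − MPC·Y = 4292.5 − 0.55(7750) = 4292.5 − 4262.5 = 30

MPC = 0.55; a = 30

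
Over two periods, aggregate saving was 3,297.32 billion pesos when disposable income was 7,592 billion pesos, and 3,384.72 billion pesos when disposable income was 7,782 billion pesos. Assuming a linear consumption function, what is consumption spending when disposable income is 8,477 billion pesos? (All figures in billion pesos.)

MPS = ΔS/ΔY = (3384.72 − 3297.32)/(7782 − 7592) = 87.4/190 = 0.46
MPC = 1 − MPS = 0.54
Autonomous saving = 3297.32 − 0.46(7592) = -195, so a = 195
C = 195 + 0.54(8477) = 195 + 4577.58 = 4772.58

C = 4772.58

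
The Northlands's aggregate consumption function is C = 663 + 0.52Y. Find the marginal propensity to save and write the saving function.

MPS = 0.48; S = -663 + 0.48Y

MPS = 1 − MPC = 1 − 0.52 = 0.48
S = Y − C = -663 + 0.48Y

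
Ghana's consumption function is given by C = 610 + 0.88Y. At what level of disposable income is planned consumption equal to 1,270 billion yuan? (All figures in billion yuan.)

Y = 750

610 + 0.88Y = 1270
0.88Y = 660, so Y = 660/0.88 = 750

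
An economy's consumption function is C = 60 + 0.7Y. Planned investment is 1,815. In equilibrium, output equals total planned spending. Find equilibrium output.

Y = C + I = 60 + 0.7Y + 1815
Y − 0.7Y = 1875
0.3Y = 1875, so Y = 1875/0.3 = 6250

Y = 6250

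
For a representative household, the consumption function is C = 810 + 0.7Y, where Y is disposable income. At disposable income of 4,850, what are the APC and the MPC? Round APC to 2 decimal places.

MPC = 0.7 (the slope of the consumption function)
C = 810 + 0.7(4850) = 4205, so APC = 4205/4850 = 0.87

APC = 0.87; MPC = 0.7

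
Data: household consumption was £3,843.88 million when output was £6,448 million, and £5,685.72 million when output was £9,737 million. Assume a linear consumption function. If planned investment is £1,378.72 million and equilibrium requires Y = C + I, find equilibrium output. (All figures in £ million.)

Y = 3663

MPC = (5685.72 − 3843.88)/(9737 − 6448) = 1841.84/3289 = 0.56
a = 3843.88 − 0.56(6448) = 233
Equilibrium: Y = 233 + 0.56Y + 1378.72
0.44Y = 1611.72, so Y = 1611.72/0.44 = 3663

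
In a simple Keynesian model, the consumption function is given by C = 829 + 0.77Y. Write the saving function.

S = Y − C = Y − (829 + 0.77Y) = -829 + (1 − 0.77)Y

S = -829 + 0.23Y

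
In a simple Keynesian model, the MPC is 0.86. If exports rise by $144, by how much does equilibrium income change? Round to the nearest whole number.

ΔY ≈ 1029

The multiplier is 1/(1 − MPC) = 1/0.14.
ΔY = 144/0.14 = 1028.57 ≈ 1029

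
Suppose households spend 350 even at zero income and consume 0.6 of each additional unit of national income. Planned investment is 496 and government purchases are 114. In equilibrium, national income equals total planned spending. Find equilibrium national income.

Y = 2400

Y = C + I + G = 350 + 0.6Y + 496 + 114
Y − 0.6Y = 960
0.4Y = 960, so Y = 960/0.4 = 2400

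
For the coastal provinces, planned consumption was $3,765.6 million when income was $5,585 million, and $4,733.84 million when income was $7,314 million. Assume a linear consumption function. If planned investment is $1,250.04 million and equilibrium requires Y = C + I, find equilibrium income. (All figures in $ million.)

Y = 4291

MPC = (4733.84 − 3765.6)/(7314 − 5585) = 968.24/1729 = 0.56
a = 3765.6 − 0.56(5585) = 638
Equilibrium: Y = 638 + 0.56Y + 1250.04
0.44Y = 1888.04, so Y = 1888.04/0.44 = 4291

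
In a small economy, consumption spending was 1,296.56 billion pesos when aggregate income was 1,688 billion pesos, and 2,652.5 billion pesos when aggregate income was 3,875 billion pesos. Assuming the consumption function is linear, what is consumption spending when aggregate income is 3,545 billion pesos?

C = 2447.9

MPC = (2652.5 − 1296.56)/(3875 − 1688) = 1355.94/2187 = 0.62
a = 1296.56 − 0.62(1688) = 1296.56 − 1046.56 = 250
C = 250 + 0.62(3545) = 250 + 2197.9 = 2447.9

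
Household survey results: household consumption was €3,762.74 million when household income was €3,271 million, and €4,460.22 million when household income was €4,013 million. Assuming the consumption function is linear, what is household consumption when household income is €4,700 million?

C = 5106

MPC = (4460.22 − 3762.74)/(4013 − 3271) = 697.48/742 = 0.94
a = 3762.74 − 0.94(3271) = 3762.74 − 3074.74 = 688
C = 688 + 0.94(4700) = 688 + 4418 = 5106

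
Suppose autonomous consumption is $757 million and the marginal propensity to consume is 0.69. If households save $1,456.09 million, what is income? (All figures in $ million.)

S = Y − C = -757 + 0.31Y
-757 + 0.31Y = 1456.09, so 0.31Y = 2213.09 and Y = 7139

Y = 7139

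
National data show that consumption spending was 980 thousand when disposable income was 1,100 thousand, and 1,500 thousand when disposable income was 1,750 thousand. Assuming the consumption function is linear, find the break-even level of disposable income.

MPC = (1500 − 980)/(1750 − 1100) = 520/650 = 0.8
a = 980 − 0.8(1100) = 980 − 880 = 100
Break-even: Y = a/(1−MPC) = 100/0.2 = 500

Y = 500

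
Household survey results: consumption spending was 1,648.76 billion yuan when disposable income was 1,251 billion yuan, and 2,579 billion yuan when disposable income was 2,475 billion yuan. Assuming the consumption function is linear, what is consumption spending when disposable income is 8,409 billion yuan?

C = 7088.84

MPC = (2579 − 1648.76)/(2475 − 1251) = 930.24/1224 = 0.76
a = 1648.76 − 0.76(1251) = 1648.76 − 950.76 = 698
C = 698 + 0.76(8409) = 698 + 6390.84 = 7088.84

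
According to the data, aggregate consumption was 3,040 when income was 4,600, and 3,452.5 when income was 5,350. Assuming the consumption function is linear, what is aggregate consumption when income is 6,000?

C = 3810

MPC = (3452.5 − 3040)/(5350 − 4600) = 412.5/750 = 0.55
a = 3040 − 0.55(4600) = 3040 − 2530 = 510
C = 510 + 0.55(6000) = 510 + 3300 = 3810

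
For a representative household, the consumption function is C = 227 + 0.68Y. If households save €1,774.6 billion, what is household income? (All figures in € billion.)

Y = 6255

S = Y − C = -227 + 0.32Y
-227 + 0.32Y = 1774.6, so 0.32Y = 2001.6 and Y = 6255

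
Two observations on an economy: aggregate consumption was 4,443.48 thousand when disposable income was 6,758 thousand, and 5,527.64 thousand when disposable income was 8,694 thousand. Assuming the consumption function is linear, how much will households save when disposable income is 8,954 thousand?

S = 3280.76

MPC = (5527.64 − 4443.48)/(8694 − 6758) = 1084.16/1936 = 0.56
a = 4443.48 − 0.56(6758) = 4443.48 − 3784.48 = 659
C = 659 + 0.56(8954) = 5673.24
S = 8954 − 5673.24 = 3280.76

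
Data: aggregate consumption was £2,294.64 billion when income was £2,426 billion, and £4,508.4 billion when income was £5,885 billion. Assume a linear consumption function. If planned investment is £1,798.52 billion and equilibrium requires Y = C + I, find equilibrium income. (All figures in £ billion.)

MPC = (4508.4 − 2294.64)/(5885 − 2426) = 2213.76/3459 = 0.64
a = 2294.64 − 0.64(2426) = 742
Equilibrium: Y = 742 + 0.64Y + 1798.52
0.36Y = 2540.52, so Y = 2540.52/0.36 = 7057

Y = 7057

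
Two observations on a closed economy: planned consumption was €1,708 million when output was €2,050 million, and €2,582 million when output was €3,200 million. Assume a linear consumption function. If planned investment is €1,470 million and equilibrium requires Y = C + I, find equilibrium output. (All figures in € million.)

MPC = (2582 − 1708)/(3200 − 2050) = 874/1150 = 0.76
a = 1708 − 0.76(2050) = 150
Equilibrium: Y = 150 + 0.76Y + 1470
0.24Y = 1620, so Y = 1620/0.24 = 6750

Y = 6750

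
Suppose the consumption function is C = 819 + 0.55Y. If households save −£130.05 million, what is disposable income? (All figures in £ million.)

S = Y − C = -819 + 0.45Y
-819 + 0.45Y = -130.05, so 0.45Y = 688.95 and Y = 1531

Y = 1531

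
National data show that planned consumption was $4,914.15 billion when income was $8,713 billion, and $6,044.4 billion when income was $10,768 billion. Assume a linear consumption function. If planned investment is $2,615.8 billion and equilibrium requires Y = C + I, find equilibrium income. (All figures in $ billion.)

Y = 6084

MPC = (6044.4 − 4914.15)/(10768 − 8713) = 1130.25/2055 = 0.55
a = 4914.15 − 0.55(8713) = 122
Equilibrium: Y = 122 + 0.55Y + 2615.8
0.45Y = 2737.8, so Y = 2737.8/0.45 = 6084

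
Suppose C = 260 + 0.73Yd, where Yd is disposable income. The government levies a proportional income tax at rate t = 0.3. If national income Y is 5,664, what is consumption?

Yd = (1 − 0.3)(5664) = 0.7(5664) = 3964.8
C = 260 + 0.73(3964.8) = 260 + 2894.304 = 3154.304

C = 3154.304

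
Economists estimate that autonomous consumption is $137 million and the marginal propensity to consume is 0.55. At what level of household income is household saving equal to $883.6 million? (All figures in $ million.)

S = Y − C = -137 + 0.45Y
-137 + 0.45Y = 883.6, so 0.45Y = 1020.6 and Y = 2268

Y = 2268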